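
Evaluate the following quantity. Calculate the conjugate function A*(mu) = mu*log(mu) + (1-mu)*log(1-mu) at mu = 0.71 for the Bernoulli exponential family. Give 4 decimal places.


Legendre transform for Bernoulli:
A*(mu) = mu*log(mu) + (1-mu)*log(1-mu).
mu = 0.71, 1-mu = 0.29.
mu*log(mu) = 0.71*log(0.71) = -0.243168.
(1-mu)*log(1-mu) = 0.29*log(0.29) = -0.358984.
A* = -0.243168 + -0.358984 = -0.6022

-0.6022


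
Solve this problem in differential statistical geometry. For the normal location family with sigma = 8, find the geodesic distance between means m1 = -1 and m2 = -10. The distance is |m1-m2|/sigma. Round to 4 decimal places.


On the fixed-variance normal subfamily, geodesic distance = |m1-m2|/sigma.
|-1 - -10| = 9.
sigma = 8.
d = 9/8 = 1.1250

1.1250


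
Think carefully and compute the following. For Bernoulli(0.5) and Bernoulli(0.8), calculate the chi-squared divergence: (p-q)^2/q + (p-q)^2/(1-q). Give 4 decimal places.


Chi-squared divergence between Bernoulli distributions:
chi^2 = (p-q)^2/q + (p-q)^2/(1-q).
p = 0.5, q = 0.8, p-q = -0.3.
(p-q)^2 = 0.09.
term1 = 0.09/0.8 = 0.1125.
term2 = 0.09/0.2 = 0.45.
chi^2 = 0.1125 + 0.45 = 0.5625

0.5625


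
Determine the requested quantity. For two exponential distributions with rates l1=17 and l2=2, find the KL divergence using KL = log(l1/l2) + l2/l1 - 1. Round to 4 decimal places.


KL divergence for exponential family:
KL = log(l1/l2) + l2/l1 - 1.
log(17/2) = 2.140066.
2/17 = 0.117647.
KL = 2.140066 + 0.117647 - 1 = 1.2577

1.2577


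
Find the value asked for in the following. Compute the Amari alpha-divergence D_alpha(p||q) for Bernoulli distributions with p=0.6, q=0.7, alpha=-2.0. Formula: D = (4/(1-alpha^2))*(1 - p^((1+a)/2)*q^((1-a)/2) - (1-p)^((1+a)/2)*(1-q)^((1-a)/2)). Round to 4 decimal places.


Amari alpha-divergence:
D = (4/(1-alpha^2))*(1 - p^((1+a)/2)*q^((1-a)/2) - (1-p)^((1+a)/2)*(1-q)^((1-a)/2)).
alpha = -2.0, p = 0.6, q = 0.7.
e1 = (1+alpha)/2 = -0.5, e2 = (1-alpha)/2 = 1.5.
t1 = p^e1 * q^e2 = 0.6^-0.5 * 0.7^1.5 = 0.756086.
t2 = (1-p)^e1 * (1-q)^e2 = 0.4^-0.5 * 0.3^1.5 = 0.259808.
4/(1-alpha^2) = -1.333333.
D = -1.333333*(1 - 0.756086 - 0.259808) = 0.0212

0.0212


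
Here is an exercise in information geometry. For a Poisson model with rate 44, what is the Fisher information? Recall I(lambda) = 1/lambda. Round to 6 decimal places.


Fisher information for Poisson: I(lambda) = 1/lambda.
lambda = 44.
I(lambda) = 1/44 = 0.022727

0.022727


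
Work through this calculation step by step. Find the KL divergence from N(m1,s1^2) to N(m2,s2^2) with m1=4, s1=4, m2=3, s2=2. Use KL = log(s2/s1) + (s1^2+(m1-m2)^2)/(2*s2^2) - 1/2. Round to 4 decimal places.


KL divergence between normal distributions:
KL = log(s2/s1) + (s1^2 + (m1-m2)^2)/(2*s2^2) - 1/2.
log(2/4) = -0.693147.
(4^2 + (4-3)^2)/(2*2^2) = (16 + 1)/8 = 2.125.
KL = -0.693147 + 2.125 - 0.5 = 0.9319

0.9319


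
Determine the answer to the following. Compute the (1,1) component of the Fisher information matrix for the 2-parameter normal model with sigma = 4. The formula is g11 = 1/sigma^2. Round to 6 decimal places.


For the 2-parameter normal family, the Fisher metric has:
  g11 = 1/sigma^2, g22 = 2/sigma^2.
sigma = 4, sigma^2 = 16.
g11 = 0.062500

0.062500


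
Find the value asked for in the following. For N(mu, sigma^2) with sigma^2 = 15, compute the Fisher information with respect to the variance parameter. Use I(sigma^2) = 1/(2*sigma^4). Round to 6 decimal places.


Fisher information for variance: I(sigma^2) = 1/(2*sigma^4).
sigma^2 = 15, so sigma^4 = 225.
I = 1/(2*225) = 1/450 = 0.002222

0.002222


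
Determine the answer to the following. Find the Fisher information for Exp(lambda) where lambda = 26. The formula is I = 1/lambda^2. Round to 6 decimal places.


Fisher information for exponential: I(lambda) = 1/lambda^2.
lambda = 26, lambda^2 = 676.
I = 1/676 = 0.001479

0.001479


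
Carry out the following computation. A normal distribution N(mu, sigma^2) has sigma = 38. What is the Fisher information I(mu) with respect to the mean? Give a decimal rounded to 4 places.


The Fisher information for the mean of a normal distribution is I(mu) = 1/sigma^2.
sigma = 38, so sigma^2 = 1444.
I(mu) = 1/1444 = 0.0007

0.0007


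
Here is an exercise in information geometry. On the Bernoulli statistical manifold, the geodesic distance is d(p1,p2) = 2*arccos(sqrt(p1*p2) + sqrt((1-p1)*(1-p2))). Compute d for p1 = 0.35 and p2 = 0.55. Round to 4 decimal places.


Geodesic distance on Bernoulli manifold:
d(p1,p2) = 2*arccos(sqrt(p1*p2) + sqrt((1-p1)*(1-p2))).
sqrt(p1*p2) = sqrt(0.35*0.55) = 0.438748.
sqrt((1-p1)*(1-p2)) = sqrt(0.65*0.45) = 0.540833.
arg = 0.438748 + 0.540833 = 0.979581.
d = 2*arccos(0.979581) = 0.4049

0.4049


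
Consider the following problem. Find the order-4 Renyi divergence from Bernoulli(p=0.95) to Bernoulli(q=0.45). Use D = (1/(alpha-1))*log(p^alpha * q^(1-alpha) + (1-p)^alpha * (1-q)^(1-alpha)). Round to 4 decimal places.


Renyi divergence of order alpha between Bernoulli distributions:
D = (1/(alpha-1))*log(p^alpha * q^(1-alpha) + (1-p)^alpha * (1-q)^(1-alpha)).
alpha = 4, p = 0.95, q = 0.45.
p^alpha * q^(1-alpha) = 0.95^4 * 0.45^-3 = 8.93834.
(1-p)^alpha * (1-q)^(1-alpha) = 0.05^4 * 0.55^-3 = 3.8e-05.
sum = 8.93834 + 3.8e-05 = 8.938378.
D = (1/3)*log(8.938378) = 0.7301

0.7301


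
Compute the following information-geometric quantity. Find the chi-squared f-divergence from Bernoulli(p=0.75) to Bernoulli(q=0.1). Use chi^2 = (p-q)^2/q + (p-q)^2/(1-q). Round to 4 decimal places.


Chi-squared divergence between Bernoulli distributions:
chi^2 = (p-q)^2/q + (p-q)^2/(1-q).
p = 0.75, q = 0.1, p-q = 0.65.
(p-q)^2 = 0.4225.
term1 = 0.4225/0.1 = 4.225.
term2 = 0.4225/0.9 = 0.469444.
chi^2 = 4.225 + 0.469444 = 4.6944

4.6944


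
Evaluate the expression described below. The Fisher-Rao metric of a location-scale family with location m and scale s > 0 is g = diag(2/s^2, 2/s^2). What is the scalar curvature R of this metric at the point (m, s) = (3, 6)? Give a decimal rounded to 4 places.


The metric has the form g = (A dm^2 + B ds^2)/s^2 with A = 2, B = 2.
Substitute u = sqrt(A/B)*m: g = B*(du^2 + ds^2)/s^2, i.e. B times the
Poincare upper half-plane metric, which has constant Gaussian curvature -1.
Scaling a 2D metric by a constant c divides the Gaussian curvature by c,
so K = -1/B = -1/(2) = -0.5000 everywhere (the point (m, s) = (3, 6) is irrelevant:
the curvature is constant).
Scalar curvature in dimension 2: R = 2K = -2/(2) = -1.0000.

-1.0000


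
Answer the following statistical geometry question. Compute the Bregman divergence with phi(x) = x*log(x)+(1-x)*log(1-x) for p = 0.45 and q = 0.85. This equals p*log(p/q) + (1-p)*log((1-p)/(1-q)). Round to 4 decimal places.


Bregman divergence with negative entropy generator:
D = p*log(p/q) + (1-p)*log((1-p)/(1-q)).
p = 0.45, q = 0.85.
p*log(p/q) = 0.45*log(0.45/0.85) = -0.286195.
(1-p)*log((1-p)/(1-q)) = 0.55*log(0.55/0.15) = 0.714606.
D = -0.286195 + 0.714606 = 0.4284

0.4284


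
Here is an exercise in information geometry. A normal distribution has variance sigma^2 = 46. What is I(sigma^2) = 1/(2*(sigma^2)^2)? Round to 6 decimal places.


Fisher information for variance: I(sigma^2) = 1/(2*sigma^4).
sigma^2 = 46, so sigma^4 = 2116.
I = 1/(2*2116) = 1/4232 = 0.000236

0.000236


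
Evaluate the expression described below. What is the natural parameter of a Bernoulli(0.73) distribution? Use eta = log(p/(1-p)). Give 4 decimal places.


Natural parameter for Bernoulli: eta = log(p/(1-p)).
p = 0.73, 1-p = 0.27.
p/(1-p) = 2.703704.
eta = log(2.703704) = 0.9946

0.9946


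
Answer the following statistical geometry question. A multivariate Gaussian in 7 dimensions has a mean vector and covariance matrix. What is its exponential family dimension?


Exponential family dimension calculation:
For 7-dim MVN: mean has 7 params, covariance has 7*8/2 = 28 unique entries.
Total dim = 7 + 28 = 35.

35


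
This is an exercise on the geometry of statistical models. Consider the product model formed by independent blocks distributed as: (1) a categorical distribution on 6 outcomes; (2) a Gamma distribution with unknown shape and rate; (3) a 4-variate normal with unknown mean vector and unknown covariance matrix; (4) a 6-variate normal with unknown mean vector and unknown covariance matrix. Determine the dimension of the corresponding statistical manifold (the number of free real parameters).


The dimension of a statistical manifold equals the number of free
(independent) real parameters of the model. For a product of independent
blocks the parameter counts add.
- categorical on 6 outcomes (probabilities sum to 1): 6-1 = 5.
- Gamma (shape, rate): 2.
- 4-variate normal: 4 (mean) + 4*5/2 = 10 (symmetric covariance) = 14.
- 6-variate normal: 6 (mean) + 6*7/2 = 21 (symmetric covariance) = 27.
Total = 5 + 2 + 14 + 27 = 48.
Dimension = 48

48


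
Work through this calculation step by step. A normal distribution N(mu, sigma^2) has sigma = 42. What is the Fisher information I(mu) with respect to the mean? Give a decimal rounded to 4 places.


The Fisher information for the mean of a normal distribution is I(mu) = 1/sigma^2.
sigma = 42, so sigma^2 = 1764.
I(mu) = 1/1764 = 0.0006

0.0006


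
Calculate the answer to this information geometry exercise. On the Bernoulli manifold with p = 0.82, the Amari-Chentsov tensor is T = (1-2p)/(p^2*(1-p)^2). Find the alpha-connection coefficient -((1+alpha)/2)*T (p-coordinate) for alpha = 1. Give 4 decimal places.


Skewness (Amari-Chentsov) tensor: T = (1-2p)/(p^2*(1-p)^2).
p = 0.82, 1-2p = -0.64, p^2 = 0.6724, (1-p)^2 = 0.0324.
T = -0.64/(0.6724 * 0.0324) = -29.376988.
In the p-coordinate, Gamma^(alpha) = Gamma^(0) - (alpha/2)*T with Gamma^(0) = (1/2)*g'(p) = -T/2,
so Gamma^(alpha) = -((1+alpha)/2)*T.
alpha = 1, -(1+alpha)/2 = -1.0.
Gamma = -1.0 * -29.376988 = 29.3770

29.3770


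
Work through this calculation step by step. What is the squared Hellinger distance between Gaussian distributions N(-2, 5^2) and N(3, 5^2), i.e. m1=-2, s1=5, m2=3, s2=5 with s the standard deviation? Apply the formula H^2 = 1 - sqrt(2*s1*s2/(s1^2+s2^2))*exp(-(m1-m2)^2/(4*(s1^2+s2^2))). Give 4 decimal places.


Squared Hellinger distance for Gaussians:
H^2 = 1 - sqrt(2*s1*s2/(s1^2+s2^2)) * exp(-(m1-m2)^2/(4*(s1^2+s2^2))).
s1^2 = 25, s2^2 = 25, s1^2+s2^2 = 50.
sqrt(2*5*5/(50)) = 1.0.
(m1-m2)^2 = (-5)^2 = 25.
exp(-25/(4*50)) = exp(-0.125) = 0.882497.
H^2 = 1 - 1.0*0.882497 = 0.1175

0.1175


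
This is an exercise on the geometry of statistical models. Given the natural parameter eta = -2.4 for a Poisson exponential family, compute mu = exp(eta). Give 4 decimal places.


Expectation parameter for Poisson exponential family:
mu = exp(eta).
eta = -2.4.
mu = exp(-2.4) = 0.0907

0.0907


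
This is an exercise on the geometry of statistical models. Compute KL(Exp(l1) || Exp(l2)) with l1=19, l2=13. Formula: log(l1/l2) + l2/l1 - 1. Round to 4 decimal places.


KL divergence for exponential family:
KL = log(l1/l2) + l2/l1 - 1.
log(19/13) = 0.37949.
13/19 = 0.684211.
KL = 0.37949 + 0.684211 - 1 = 0.0637

0.0637


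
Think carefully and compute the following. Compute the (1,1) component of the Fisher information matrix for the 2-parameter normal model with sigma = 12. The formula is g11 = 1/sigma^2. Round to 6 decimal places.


For the 2-parameter normal family, the Fisher metric has:
  g11 = 1/sigma^2, g22 = 2/sigma^2.
sigma = 12, sigma^2 = 144.
g11 = 0.006944

0.006944


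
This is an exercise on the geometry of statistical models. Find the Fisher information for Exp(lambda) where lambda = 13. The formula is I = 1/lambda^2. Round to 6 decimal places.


Fisher information for exponential: I(lambda) = 1/lambda^2.
lambda = 13, lambda^2 = 169.
I = 1/169 = 0.005917

0.005917


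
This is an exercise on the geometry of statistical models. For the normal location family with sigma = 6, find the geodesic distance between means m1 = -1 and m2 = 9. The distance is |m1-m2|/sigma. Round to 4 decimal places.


On the fixed-variance normal subfamily, geodesic distance = |m1-m2|/sigma.
|-1 - 9| = 10.
sigma = 6.
d = 10/6 = 1.6667

1.6667


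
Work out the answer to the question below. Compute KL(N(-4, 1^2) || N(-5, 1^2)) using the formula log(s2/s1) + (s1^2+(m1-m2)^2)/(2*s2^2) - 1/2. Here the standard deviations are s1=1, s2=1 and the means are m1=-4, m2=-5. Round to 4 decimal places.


KL divergence between normal distributions:
KL = log(s2/s1) + (s1^2 + (m1-m2)^2)/(2*s2^2) - 1/2.
log(1/1) = 0.0.
(1^2 + (-4--5)^2)/(2*1^2) = (1 + 1)/2 = 1.0.
KL = 0.0 + 1.0 - 0.5 = 0.5000

0.5000


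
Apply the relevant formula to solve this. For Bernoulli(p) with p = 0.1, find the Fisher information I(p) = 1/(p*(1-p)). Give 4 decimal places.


For Bernoulli(p), Fisher information is I(p) = 1/(p*(1-p)).
p = 0.1, 1-p = 0.9.
p*(1-p) = 0.09.
I(p) = 1/0.09 = 11.1111

11.1111


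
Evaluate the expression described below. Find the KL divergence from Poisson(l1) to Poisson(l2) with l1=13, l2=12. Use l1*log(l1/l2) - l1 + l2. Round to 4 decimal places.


KL divergence for Poisson:
KL = l1*log(l1/l2) - l1 + l2.
l1 = 13, l2 = 12.
log(13/12) = 0.080043.
l1*log(l1/l2) = 13 * 0.080043 = 1.040555.
KL = 1.040555 - 13 + 12 = 0.0406

0.0406


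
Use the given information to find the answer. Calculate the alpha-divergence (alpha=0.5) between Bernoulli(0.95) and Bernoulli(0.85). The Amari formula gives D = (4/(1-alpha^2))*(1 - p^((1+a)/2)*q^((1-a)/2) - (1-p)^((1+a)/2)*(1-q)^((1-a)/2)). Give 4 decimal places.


Amari alpha-divergence:
D = (4/(1-alpha^2))*(1 - p^((1+a)/2)*q^((1-a)/2) - (1-p)^((1+a)/2)*(1-q)^((1-a)/2)).
alpha = 0.5, p = 0.95, q = 0.85.
e1 = (1+alpha)/2 = 0.75, e2 = (1-alpha)/2 = 0.25.
t1 = p^e1 * q^e2 = 0.95^0.75 * 0.85^0.25 = 0.923948.
t2 = (1-p)^e1 * (1-q)^e2 = 0.05^0.75 * 0.15^0.25 = 0.065804.
4/(1-alpha^2) = 5.333333.
D = 5.333333*(1 - 0.923948 - 0.065804) = 0.0547

0.0547


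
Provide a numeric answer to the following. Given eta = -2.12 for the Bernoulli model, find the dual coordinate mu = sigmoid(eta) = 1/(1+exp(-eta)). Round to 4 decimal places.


Dual coordinate (expectation parameter) for Bernoulli:
mu = 1/(1+exp(-eta)).
eta = -2.12.
exp(-eta) = exp(2.12) = 8.331137.
mu = 1/(1+8.331137) = 0.1072

0.1072


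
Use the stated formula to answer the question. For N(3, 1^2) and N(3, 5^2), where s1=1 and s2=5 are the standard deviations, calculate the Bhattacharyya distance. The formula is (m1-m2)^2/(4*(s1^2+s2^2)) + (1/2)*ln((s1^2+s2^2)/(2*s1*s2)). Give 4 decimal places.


Bhattacharyya distance between two Gaussians:
DB = (m1-m2)^2/(4*(s1^2+s2^2)) + (1/2)*ln((s1^2+s2^2)/(2*s1*s2)).
(m1-m2)^2 = (0)^2 = 0.
s1^2+s2^2 = 1 + 25 = 26.
term1 = 0/104 = 0.0.
term2 = 0.5*ln(26/10.0) = 0.477756.
DB = 0.0 + 0.477756 = 0.4778

0.4778


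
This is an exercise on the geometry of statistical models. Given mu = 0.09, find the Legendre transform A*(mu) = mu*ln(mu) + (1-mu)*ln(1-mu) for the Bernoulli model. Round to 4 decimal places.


Legendre transform for Bernoulli:
A*(mu) = mu*log(mu) + (1-mu)*log(1-mu).
mu = 0.09, 1-mu = 0.91.
mu*log(mu) = 0.09*log(0.09) = -0.216715.
(1-mu)*log(1-mu) = 0.91*log(0.91) = -0.085823.
A* = -0.216715 + -0.085823 = -0.3025

-0.3025


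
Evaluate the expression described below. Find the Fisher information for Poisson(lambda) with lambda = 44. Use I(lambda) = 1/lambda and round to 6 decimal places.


Fisher information for Poisson: I(lambda) = 1/lambda.
lambda = 44.
I(lambda) = 1/44 = 0.022727

0.022727


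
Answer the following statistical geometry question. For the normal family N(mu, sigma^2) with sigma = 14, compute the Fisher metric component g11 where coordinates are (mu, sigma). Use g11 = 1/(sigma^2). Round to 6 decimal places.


For the 2-parameter normal family, the Fisher metric has:
  g11 = 1/sigma^2, g22 = 2/sigma^2.
sigma = 14, sigma^2 = 196.
g11 = 0.005102

0.005102


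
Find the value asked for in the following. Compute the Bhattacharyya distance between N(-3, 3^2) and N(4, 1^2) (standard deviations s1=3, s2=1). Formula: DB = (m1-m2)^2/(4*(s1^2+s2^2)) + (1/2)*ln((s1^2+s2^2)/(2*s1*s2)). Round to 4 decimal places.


Bhattacharyya distance between two Gaussians:
DB = (m1-m2)^2/(4*(s1^2+s2^2)) + (1/2)*ln((s1^2+s2^2)/(2*s1*s2)).
(m1-m2)^2 = (-7)^2 = 49.
s1^2+s2^2 = 9 + 1 = 10.
term1 = 49/40 = 1.225.
term2 = 0.5*ln(10/6.0) = 0.255413.
DB = 1.225 + 0.255413 = 1.4804

1.4804


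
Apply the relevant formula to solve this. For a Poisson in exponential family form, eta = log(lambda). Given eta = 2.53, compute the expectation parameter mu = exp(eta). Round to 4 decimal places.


Expectation parameter for Poisson exponential family:
mu = exp(eta).
eta = 2.53.
mu = exp(2.53) = 12.5535

12.5535


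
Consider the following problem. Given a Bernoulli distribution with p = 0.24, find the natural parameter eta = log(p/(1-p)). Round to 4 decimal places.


Natural parameter for Bernoulli: eta = log(p/(1-p)).
p = 0.24, 1-p = 0.76.
p/(1-p) = 0.315789.
eta = log(0.315789) = -1.1527

-1.1527


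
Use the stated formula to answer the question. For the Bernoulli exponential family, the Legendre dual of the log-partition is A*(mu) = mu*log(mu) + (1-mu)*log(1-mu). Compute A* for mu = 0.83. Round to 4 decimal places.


Legendre transform for Bernoulli:
A*(mu) = mu*log(mu) + (1-mu)*log(1-mu).
mu = 0.83, 1-mu = 0.17.
mu*log(mu) = 0.83*log(0.83) = -0.154654.
(1-mu)*log(1-mu) = 0.17*log(0.17) = -0.301233.
A* = -0.154654 + -0.301233 = -0.4559

-0.4559


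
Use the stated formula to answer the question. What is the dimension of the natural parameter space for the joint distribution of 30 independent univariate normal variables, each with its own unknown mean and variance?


Exponential family dimension calculation:
Each univariate normal has two natural parameters (mu/sigma^2 and -1/(2 sigma^2)).
With 30 independent components, dim = 2 * 30 = 60.

60


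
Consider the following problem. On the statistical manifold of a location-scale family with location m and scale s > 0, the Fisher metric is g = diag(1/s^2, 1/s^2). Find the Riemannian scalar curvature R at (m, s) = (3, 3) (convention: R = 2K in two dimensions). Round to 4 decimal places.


The metric has the form g = (A dm^2 + B ds^2)/s^2 with A = 1, B = 1.
Substitute u = sqrt(A/B)*m: g = B*(du^2 + ds^2)/s^2, i.e. B times the
Poincare upper half-plane metric, which has constant Gaussian curvature -1.
Scaling a 2D metric by a constant c divides the Gaussian curvature by c,
so K = -1/B = -1/(1) = -1.0000 everywhere (the point (m, s) = (3, 3) is irrelevant:
the curvature is constant).
Scalar curvature in dimension 2: R = 2K = -2/(1) = -2.0000.

-2.0000


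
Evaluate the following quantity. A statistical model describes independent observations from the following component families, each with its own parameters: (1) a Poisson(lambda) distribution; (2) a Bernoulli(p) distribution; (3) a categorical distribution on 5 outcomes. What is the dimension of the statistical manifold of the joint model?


The dimension of a statistical manifold equals the number of free
(independent) real parameters of the model. For a product of independent
blocks the parameter counts add.
- Poisson (lambda): 1.
- Bernoulli (p): 1.
- categorical on 5 outcomes (probabilities sum to 1): 5-1 = 4.
Total = 1 + 1 + 4 = 6.
Dimension = 6

6


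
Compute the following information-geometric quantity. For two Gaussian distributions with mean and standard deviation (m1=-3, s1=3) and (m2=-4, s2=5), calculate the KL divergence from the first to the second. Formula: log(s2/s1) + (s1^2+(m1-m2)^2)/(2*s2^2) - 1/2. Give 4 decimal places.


KL divergence between normal distributions:
KL = log(s2/s1) + (s1^2 + (m1-m2)^2)/(2*s2^2) - 1/2.
log(5/3) = 0.510826.
(3^2 + (-3--4)^2)/(2*5^2) = (9 + 1)/50 = 0.2.
KL = 0.510826 + 0.2 - 0.5 = 0.2108

0.2108


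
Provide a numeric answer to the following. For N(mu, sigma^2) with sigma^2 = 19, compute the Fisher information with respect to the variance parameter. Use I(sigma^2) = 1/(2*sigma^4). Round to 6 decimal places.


Fisher information for variance: I(sigma^2) = 1/(2*sigma^4).
sigma^2 = 19, so sigma^4 = 361.
I = 1/(2*361) = 1/722 = 0.001385

0.001385


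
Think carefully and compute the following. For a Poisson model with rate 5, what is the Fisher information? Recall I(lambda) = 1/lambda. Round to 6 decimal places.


Fisher information for Poisson: I(lambda) = 1/lambda.
lambda = 5.
I(lambda) = 1/5 = 0.200000

0.200000


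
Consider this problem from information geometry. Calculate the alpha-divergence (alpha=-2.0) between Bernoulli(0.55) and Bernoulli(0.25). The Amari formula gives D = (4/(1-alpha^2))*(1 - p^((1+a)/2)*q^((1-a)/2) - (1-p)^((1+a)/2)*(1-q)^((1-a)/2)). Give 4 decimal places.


Amari alpha-divergence:
D = (4/(1-alpha^2))*(1 - p^((1+a)/2)*q^((1-a)/2) - (1-p)^((1+a)/2)*(1-q)^((1-a)/2)).
alpha = -2.0, p = 0.55, q = 0.25.
e1 = (1+alpha)/2 = -0.5, e2 = (1-alpha)/2 = 1.5.
t1 = p^e1 * q^e2 = 0.55^-0.5 * 0.25^1.5 = 0.16855.
t2 = (1-p)^e1 * (1-q)^e2 = 0.45^-0.5 * 0.75^1.5 = 0.968246.
4/(1-alpha^2) = -1.333333.
D = -1.333333*(1 - 0.16855 - 0.968246) = 0.1824

0.1824


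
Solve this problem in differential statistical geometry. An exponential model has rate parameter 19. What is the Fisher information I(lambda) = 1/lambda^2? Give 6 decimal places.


Fisher information for exponential: I(lambda) = 1/lambda^2.
lambda = 19, lambda^2 = 361.
I = 1/361 = 0.002770

0.002770


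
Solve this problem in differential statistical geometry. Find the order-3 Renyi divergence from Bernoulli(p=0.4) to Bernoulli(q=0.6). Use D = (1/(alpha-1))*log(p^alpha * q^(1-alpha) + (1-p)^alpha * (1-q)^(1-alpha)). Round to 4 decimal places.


Renyi divergence of order alpha between Bernoulli distributions:
D = (1/(alpha-1))*log(p^alpha * q^(1-alpha) + (1-p)^alpha * (1-q)^(1-alpha)).
alpha = 3, p = 0.4, q = 0.6.
p^alpha * q^(1-alpha) = 0.4^3 * 0.6^-2 = 0.177778.
(1-p)^alpha * (1-q)^(1-alpha) = 0.6^3 * 0.4^-2 = 1.35.
sum = 0.177778 + 1.35 = 1.527778.
D = (1/2)*log(1.527778) = 0.2119

0.2119


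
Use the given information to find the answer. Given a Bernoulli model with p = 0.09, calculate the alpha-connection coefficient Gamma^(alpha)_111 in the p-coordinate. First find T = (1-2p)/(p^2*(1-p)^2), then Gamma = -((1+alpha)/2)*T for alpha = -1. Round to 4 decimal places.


Skewness (Amari-Chentsov) tensor: T = (1-2p)/(p^2*(1-p)^2).
p = 0.09, 1-2p = 0.82, p^2 = 0.0081, (1-p)^2 = 0.8281.
T = 0.82/(0.0081 * 0.8281) = 122.249206.
In the p-coordinate, Gamma^(alpha) = Gamma^(0) - (alpha/2)*T with Gamma^(0) = (1/2)*g'(p) = -T/2,
so Gamma^(alpha) = -((1+alpha)/2)*T.
alpha = -1, -(1+alpha)/2 = 0.0.
Gamma = 0.0 * 122.249206 = 0.0000

0.0000


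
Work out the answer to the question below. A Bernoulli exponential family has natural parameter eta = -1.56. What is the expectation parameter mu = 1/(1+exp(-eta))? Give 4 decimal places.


Dual coordinate (expectation parameter) for Bernoulli:
mu = 1/(1+exp(-eta)).
eta = -1.56.
exp(-eta) = exp(1.56) = 4.758821.
mu = 1/(1+4.758821) = 0.1736

0.1736


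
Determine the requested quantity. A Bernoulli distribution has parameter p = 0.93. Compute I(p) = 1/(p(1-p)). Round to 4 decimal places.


For Bernoulli(p), Fisher information is I(p) = 1/(p*(1-p)).
p = 0.93, 1-p = 0.07.
p*(1-p) = 0.0651.
I(p) = 1/0.0651 = 15.3610

15.3610


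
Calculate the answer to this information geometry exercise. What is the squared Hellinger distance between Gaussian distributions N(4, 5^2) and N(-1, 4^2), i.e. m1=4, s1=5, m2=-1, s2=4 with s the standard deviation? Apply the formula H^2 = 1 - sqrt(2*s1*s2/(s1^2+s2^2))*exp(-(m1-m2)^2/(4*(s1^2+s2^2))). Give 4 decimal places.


Squared Hellinger distance for Gaussians:
H^2 = 1 - sqrt(2*s1*s2/(s1^2+s2^2)) * exp(-(m1-m2)^2/(4*(s1^2+s2^2))).
s1^2 = 25, s2^2 = 16, s1^2+s2^2 = 41.
sqrt(2*5*4/(41)) = 0.98773.
(m1-m2)^2 = (5)^2 = 25.
exp(-25/(4*41)) = exp(-0.152439) = 0.858611.
H^2 = 1 - 0.98773*0.858611 = 0.1519

0.1519


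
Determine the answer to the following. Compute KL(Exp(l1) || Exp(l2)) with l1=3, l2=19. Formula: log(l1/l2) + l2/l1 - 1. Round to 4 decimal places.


KL divergence for exponential family:
KL = log(l1/l2) + l2/l1 - 1.
log(3/19) = -1.845827.
19/3 = 6.333333.
KL = -1.845827 + 6.333333 - 1 = 3.4875

3.4875


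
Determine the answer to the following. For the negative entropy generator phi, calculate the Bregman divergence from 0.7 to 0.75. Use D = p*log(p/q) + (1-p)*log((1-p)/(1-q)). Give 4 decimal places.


Bregman divergence with negative entropy generator:
D = p*log(p/q) + (1-p)*log((1-p)/(1-q)).
p = 0.7, q = 0.75.
p*log(p/q) = 0.7*log(0.7/0.75) = -0.048295.
(1-p)*log((1-p)/(1-q)) = 0.3*log(0.3/0.25) = 0.054696.
D = -0.048295 + 0.054696 = 0.0064

0.0064


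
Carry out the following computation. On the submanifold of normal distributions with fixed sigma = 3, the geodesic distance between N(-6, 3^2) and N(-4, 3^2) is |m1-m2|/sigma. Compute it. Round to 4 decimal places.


On the fixed-variance normal subfamily, geodesic distance = |m1-m2|/sigma.
|-6 - -4| = 2.
sigma = 3.
d = 2/3 = 0.6667

0.6667


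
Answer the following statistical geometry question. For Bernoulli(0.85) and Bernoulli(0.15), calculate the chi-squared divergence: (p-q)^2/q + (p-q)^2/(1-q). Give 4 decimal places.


Chi-squared divergence between Bernoulli distributions:
chi^2 = (p-q)^2/q + (p-q)^2/(1-q).
p = 0.85, q = 0.15, p-q = 0.7.
(p-q)^2 = 0.49.
term1 = 0.49/0.15 = 3.266667.
term2 = 0.49/0.85 = 0.576471.
chi^2 = 3.266667 + 0.576471 = 3.8431

3.8431


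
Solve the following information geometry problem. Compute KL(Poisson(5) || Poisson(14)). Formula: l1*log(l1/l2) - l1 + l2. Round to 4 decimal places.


KL divergence for Poisson:
KL = l1*log(l1/l2) - l1 + l2.
l1 = 5, l2 = 14.
log(5/14) = -1.029619.
l1*log(l1/l2) = 5 * -1.029619 = -5.148097.
KL = -5.148097 - 5 + 14 = 3.8519

3.8519


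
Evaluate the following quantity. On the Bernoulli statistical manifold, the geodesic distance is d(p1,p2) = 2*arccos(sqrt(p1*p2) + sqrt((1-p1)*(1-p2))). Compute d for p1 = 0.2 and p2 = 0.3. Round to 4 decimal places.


Geodesic distance on Bernoulli manifold:
d(p1,p2) = 2*arccos(sqrt(p1*p2) + sqrt((1-p1)*(1-p2))).
sqrt(p1*p2) = sqrt(0.2*0.3) = 0.244949.
sqrt((1-p1)*(1-p2)) = sqrt(0.8*0.7) = 0.748331.
arg = 0.244949 + 0.748331 = 0.99328.
d = 2*arccos(0.99328) = 0.2320

0.2320


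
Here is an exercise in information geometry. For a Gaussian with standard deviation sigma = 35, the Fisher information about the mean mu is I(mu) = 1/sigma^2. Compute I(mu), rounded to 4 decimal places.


The Fisher information for the mean of a normal distribution is I(mu) = 1/sigma^2.
sigma = 35, so sigma^2 = 1225.
I(mu) = 1/1225 = 0.0008

0.0008


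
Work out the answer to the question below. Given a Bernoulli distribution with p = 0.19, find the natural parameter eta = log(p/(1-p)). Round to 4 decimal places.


Natural parameter for Bernoulli: eta = log(p/(1-p)).
p = 0.19, 1-p = 0.81.
p/(1-p) = 0.234568.
eta = log(0.234568) = -1.4500

-1.4500


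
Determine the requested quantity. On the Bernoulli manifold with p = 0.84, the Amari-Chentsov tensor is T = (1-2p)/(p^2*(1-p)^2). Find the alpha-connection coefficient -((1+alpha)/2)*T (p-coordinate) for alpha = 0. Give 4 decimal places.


Skewness (Amari-Chentsov) tensor: T = (1-2p)/(p^2*(1-p)^2).
p = 0.84, 1-2p = -0.68, p^2 = 0.7056, (1-p)^2 = 0.0256.
T = -0.68/(0.7056 * 0.0256) = -37.645266.
In the p-coordinate, Gamma^(alpha) = Gamma^(0) - (alpha/2)*T with Gamma^(0) = (1/2)*g'(p) = -T/2,
so Gamma^(alpha) = -((1+alpha)/2)*T.
alpha = 0, -(1+alpha)/2 = -0.5.
Gamma = -0.5 * -37.645266 = 18.8226

18.8226


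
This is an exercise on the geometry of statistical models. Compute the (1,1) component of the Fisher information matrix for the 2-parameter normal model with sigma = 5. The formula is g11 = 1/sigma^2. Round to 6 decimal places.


For the 2-parameter normal family, the Fisher metric has:
  g11 = 1/sigma^2, g22 = 2/sigma^2.
sigma = 5, sigma^2 = 25.
g11 = 0.040000

0.040000


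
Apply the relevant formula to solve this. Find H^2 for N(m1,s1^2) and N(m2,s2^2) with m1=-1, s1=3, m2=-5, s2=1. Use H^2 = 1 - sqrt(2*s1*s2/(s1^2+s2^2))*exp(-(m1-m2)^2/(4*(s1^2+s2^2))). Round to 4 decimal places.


Squared Hellinger distance for Gaussians:
H^2 = 1 - sqrt(2*s1*s2/(s1^2+s2^2)) * exp(-(m1-m2)^2/(4*(s1^2+s2^2))).
s1^2 = 9, s2^2 = 1, s1^2+s2^2 = 10.
sqrt(2*3*1/(10)) = 0.774597.
(m1-m2)^2 = (4)^2 = 16.
exp(-16/(4*10)) = exp(-0.4) = 0.67032.
H^2 = 1 - 0.774597*0.67032 = 0.4808

0.4808


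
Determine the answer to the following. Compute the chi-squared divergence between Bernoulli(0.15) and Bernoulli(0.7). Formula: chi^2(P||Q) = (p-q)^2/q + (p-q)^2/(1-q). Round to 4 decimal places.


Chi-squared divergence between Bernoulli distributions:
chi^2 = (p-q)^2/q + (p-q)^2/(1-q).
p = 0.15, q = 0.7, p-q = -0.55.
(p-q)^2 = 0.3025.
term1 = 0.3025/0.7 = 0.432143.
term2 = 0.3025/0.3 = 1.008333.
chi^2 = 0.432143 + 1.008333 = 1.4405

1.4405


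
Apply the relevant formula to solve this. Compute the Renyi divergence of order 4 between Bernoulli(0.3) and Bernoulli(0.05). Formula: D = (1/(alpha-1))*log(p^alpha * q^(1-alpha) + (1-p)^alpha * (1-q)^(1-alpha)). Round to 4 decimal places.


Renyi divergence of order alpha between Bernoulli distributions:
D = (1/(alpha-1))*log(p^alpha * q^(1-alpha) + (1-p)^alpha * (1-q)^(1-alpha)).
alpha = 4, p = 0.3, q = 0.05.
p^alpha * q^(1-alpha) = 0.3^4 * 0.05^-3 = 64.8.
(1-p)^alpha * (1-q)^(1-alpha) = 0.7^4 * 0.95^-3 = 0.280041.
sum = 64.8 + 0.280041 = 65.080041.
D = (1/3)*log(65.080041) = 1.3919

1.3919


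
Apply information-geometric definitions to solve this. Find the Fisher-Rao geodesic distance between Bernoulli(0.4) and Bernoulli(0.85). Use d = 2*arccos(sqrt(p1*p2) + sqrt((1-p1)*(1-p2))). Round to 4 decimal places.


Geodesic distance on Bernoulli manifold:
d(p1,p2) = 2*arccos(sqrt(p1*p2) + sqrt((1-p1)*(1-p2))).
sqrt(p1*p2) = sqrt(0.4*0.85) = 0.583095.
sqrt((1-p1)*(1-p2)) = sqrt(0.6*0.15) = 0.3.
arg = 0.583095 + 0.3 = 0.883095.
d = 2*arccos(0.883095) = 0.9768

0.9768


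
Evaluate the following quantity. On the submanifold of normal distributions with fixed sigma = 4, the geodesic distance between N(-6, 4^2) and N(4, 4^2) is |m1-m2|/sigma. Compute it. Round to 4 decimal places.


On the fixed-variance normal subfamily, geodesic distance = |m1-m2|/sigma.
|-6 - 4| = 10.
sigma = 4.
d = 10/4 = 2.5000

2.5000


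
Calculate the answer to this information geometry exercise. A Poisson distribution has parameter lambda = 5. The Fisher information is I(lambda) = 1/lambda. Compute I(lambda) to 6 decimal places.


Fisher information for Poisson: I(lambda) = 1/lambda.
lambda = 5.
I(lambda) = 1/5 = 0.200000

0.200000


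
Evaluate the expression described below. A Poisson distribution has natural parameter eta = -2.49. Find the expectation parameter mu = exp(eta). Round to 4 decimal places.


Expectation parameter for Poisson exponential family:
mu = exp(eta).
eta = -2.49.
mu = exp(-2.49) = 0.0829

0.0829


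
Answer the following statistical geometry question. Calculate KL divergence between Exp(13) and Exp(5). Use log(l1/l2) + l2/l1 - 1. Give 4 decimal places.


KL divergence for exponential family:
KL = log(l1/l2) + l2/l1 - 1.
log(13/5) = 0.955511.
5/13 = 0.384615.
KL = 0.955511 + 0.384615 - 1 = 0.3401

0.3401


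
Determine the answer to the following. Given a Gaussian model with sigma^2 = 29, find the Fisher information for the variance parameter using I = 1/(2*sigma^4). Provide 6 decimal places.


Fisher information for variance: I(sigma^2) = 1/(2*sigma^4).
sigma^2 = 29, so sigma^4 = 841.
I = 1/(2*841) = 1/1682 = 0.000595

0.000595


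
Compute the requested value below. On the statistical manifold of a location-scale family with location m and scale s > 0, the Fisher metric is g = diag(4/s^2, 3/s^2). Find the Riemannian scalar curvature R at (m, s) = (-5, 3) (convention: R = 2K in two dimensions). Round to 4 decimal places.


The metric has the form g = (A dm^2 + B ds^2)/s^2 with A = 4, B = 3.
Substitute u = sqrt(A/B)*m: g = B*(du^2 + ds^2)/s^2, i.e. B times the
Poincare upper half-plane metric, which has constant Gaussian curvature -1.
Scaling a 2D metric by a constant c divides the Gaussian curvature by c,
so K = -1/B = -1/(3) = -0.3333 everywhere (the point (m, s) = (-5, 3) is irrelevant:
the curvature is constant).
Scalar curvature in dimension 2: R = 2K = -2/(3) = -0.6667.

-0.6667


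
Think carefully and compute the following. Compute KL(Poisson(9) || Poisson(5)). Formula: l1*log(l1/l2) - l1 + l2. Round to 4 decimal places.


KL divergence for Poisson:
KL = l1*log(l1/l2) - l1 + l2.
l1 = 9, l2 = 5.
log(9/5) = 0.587787.
l1*log(l1/l2) = 9 * 0.587787 = 5.29008.
KL = 5.29008 - 9 + 5 = 1.2901

1.2901


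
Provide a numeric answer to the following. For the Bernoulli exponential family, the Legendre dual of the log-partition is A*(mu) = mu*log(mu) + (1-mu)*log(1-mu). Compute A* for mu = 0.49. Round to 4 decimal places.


Legendre transform for Bernoulli:
A*(mu) = mu*log(mu) + (1-mu)*log(1-mu).
mu = 0.49, 1-mu = 0.51.
mu*log(mu) = 0.49*log(0.49) = -0.349541.
(1-mu)*log(1-mu) = 0.51*log(0.51) = -0.343406.
A* = -0.349541 + -0.343406 = -0.6929

-0.6929


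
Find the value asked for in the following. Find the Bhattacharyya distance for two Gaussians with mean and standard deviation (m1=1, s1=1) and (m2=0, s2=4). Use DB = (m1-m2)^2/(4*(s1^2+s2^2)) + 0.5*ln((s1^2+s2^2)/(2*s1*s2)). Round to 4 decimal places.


Bhattacharyya distance between two Gaussians:
DB = (m1-m2)^2/(4*(s1^2+s2^2)) + (1/2)*ln((s1^2+s2^2)/(2*s1*s2)).
(m1-m2)^2 = (1)^2 = 1.
s1^2+s2^2 = 1 + 16 = 17.
term1 = 1/68 = 0.014706.
term2 = 0.5*ln(17/8.0) = 0.376886.
DB = 0.014706 + 0.376886 = 0.3916

0.3916


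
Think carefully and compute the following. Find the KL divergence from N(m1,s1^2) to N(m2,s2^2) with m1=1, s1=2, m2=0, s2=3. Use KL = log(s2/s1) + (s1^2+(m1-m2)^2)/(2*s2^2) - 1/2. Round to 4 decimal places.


KL divergence between normal distributions:
KL = log(s2/s1) + (s1^2 + (m1-m2)^2)/(2*s2^2) - 1/2.
log(3/2) = 0.405465.
(2^2 + (1-0)^2)/(2*3^2) = (4 + 1)/18 = 0.277778.
KL = 0.405465 + 0.277778 - 0.5 = 0.1832

0.1832


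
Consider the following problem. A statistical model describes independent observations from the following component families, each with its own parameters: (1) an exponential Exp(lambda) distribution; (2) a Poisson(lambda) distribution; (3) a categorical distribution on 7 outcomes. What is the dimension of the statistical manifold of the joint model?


The dimension of a statistical manifold equals the number of free
(independent) real parameters of the model. For a product of independent
blocks the parameter counts add.
- exponential (lambda): 1.
- Poisson (lambda): 1.
- categorical on 7 outcomes (probabilities sum to 1): 7-1 = 6.
Total = 1 + 1 + 6 = 8.
Dimension = 8

8


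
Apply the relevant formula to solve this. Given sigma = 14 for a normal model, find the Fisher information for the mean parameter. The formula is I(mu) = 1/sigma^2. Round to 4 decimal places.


The Fisher information for the mean of a normal distribution is I(mu) = 1/sigma^2.
sigma = 14, so sigma^2 = 196.
I(mu) = 1/196 = 0.0051

0.0051


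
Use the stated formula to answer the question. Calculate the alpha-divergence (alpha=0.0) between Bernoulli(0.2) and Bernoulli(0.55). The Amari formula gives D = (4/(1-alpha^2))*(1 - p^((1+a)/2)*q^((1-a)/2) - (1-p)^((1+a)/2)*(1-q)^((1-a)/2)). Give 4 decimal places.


Amari alpha-divergence:
D = (4/(1-alpha^2))*(1 - p^((1+a)/2)*q^((1-a)/2) - (1-p)^((1+a)/2)*(1-q)^((1-a)/2)).
alpha = 0.0, p = 0.2, q = 0.55.
e1 = (1+alpha)/2 = 0.5, e2 = (1-alpha)/2 = 0.5.
t1 = p^e1 * q^e2 = 0.2^0.5 * 0.55^0.5 = 0.331662.
t2 = (1-p)^e1 * (1-q)^e2 = 0.8^0.5 * 0.45^0.5 = 0.6.
4/(1-alpha^2) = 4.0.
D = 4.0*(1 - 0.331662 - 0.6) = 0.2734

0.2734


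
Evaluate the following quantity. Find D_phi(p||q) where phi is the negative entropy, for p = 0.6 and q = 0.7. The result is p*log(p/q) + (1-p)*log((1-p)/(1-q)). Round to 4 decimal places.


Bregman divergence with negative entropy generator:
D = p*log(p/q) + (1-p)*log((1-p)/(1-q)).
p = 0.6, q = 0.7.
p*log(p/q) = 0.6*log(0.6/0.7) = -0.09249.
(1-p)*log((1-p)/(1-q)) = 0.4*log(0.4/0.3) = 0.115073.
D = -0.09249 + 0.115073 = 0.0226

0.0226


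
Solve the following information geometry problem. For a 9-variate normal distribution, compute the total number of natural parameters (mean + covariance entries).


Exponential family dimension calculation:
For 9-dim MVN: mean has 9 params, covariance has 9*10/2 = 45 unique entries.
Total dim = 9 + 45 = 54.

54


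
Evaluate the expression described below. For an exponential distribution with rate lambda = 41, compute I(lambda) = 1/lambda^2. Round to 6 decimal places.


Fisher information for exponential: I(lambda) = 1/lambda^2.
lambda = 41, lambda^2 = 1681.
I = 1/1681 = 0.000595

0.000595


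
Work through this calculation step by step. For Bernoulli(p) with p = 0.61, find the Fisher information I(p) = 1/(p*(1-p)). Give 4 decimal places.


For Bernoulli(p), Fisher information is I(p) = 1/(p*(1-p)).
p = 0.61, 1-p = 0.39.
p*(1-p) = 0.2379.
I(p) = 1/0.2379 = 4.2034

4.2034


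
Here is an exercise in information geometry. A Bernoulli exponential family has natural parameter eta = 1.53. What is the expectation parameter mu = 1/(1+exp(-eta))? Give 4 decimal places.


Dual coordinate (expectation parameter) for Bernoulli:
mu = 1/(1+exp(-eta)).
eta = 1.53.
exp(-eta) = exp(-1.53) = 0.216536.
mu = 1/(1+0.216536) = 0.8220

0.8220


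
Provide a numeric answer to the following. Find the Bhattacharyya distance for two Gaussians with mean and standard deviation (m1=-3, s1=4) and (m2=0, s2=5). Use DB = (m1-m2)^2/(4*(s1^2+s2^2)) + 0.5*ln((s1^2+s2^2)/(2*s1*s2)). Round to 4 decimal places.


Bhattacharyya distance between two Gaussians:
DB = (m1-m2)^2/(4*(s1^2+s2^2)) + (1/2)*ln((s1^2+s2^2)/(2*s1*s2)).
(m1-m2)^2 = (-3)^2 = 9.
s1^2+s2^2 = 16 + 25 = 41.
term1 = 9/164 = 0.054878.
term2 = 0.5*ln(41/40.0) = 0.012346.
DB = 0.054878 + 0.012346 = 0.0672

0.0672


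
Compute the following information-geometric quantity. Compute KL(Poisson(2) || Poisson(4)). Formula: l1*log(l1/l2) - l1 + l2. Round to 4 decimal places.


KL divergence for Poisson:
KL = l1*log(l1/l2) - l1 + l2.
l1 = 2, l2 = 4.
log(2/4) = -0.693147.
l1*log(l1/l2) = 2 * -0.693147 = -1.386294.
KL = -1.386294 - 2 + 4 = 0.6137

0.6137


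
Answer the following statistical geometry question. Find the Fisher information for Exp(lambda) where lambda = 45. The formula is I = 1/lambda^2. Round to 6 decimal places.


Fisher information for exponential: I(lambda) = 1/lambda^2.
lambda = 45, lambda^2 = 2025.
I = 1/2025 = 0.000494

0.000494


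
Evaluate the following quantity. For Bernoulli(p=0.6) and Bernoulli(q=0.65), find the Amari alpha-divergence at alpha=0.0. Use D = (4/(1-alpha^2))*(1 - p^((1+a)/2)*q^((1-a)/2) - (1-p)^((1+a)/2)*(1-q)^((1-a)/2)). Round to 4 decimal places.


Amari alpha-divergence:
D = (4/(1-alpha^2))*(1 - p^((1+a)/2)*q^((1-a)/2) - (1-p)^((1+a)/2)*(1-q)^((1-a)/2)).
alpha = 0.0, p = 0.6, q = 0.65.
e1 = (1+alpha)/2 = 0.5, e2 = (1-alpha)/2 = 0.5.
t1 = p^e1 * q^e2 = 0.6^0.5 * 0.65^0.5 = 0.6245.
t2 = (1-p)^e1 * (1-q)^e2 = 0.4^0.5 * 0.35^0.5 = 0.374166.
4/(1-alpha^2) = 4.0.
D = 4.0*(1 - 0.6245 - 0.374166) = 0.0053

0.0053


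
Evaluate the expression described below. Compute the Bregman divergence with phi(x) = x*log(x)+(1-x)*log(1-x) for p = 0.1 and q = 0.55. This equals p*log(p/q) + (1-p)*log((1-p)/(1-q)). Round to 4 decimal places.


Bregman divergence with negative entropy generator:
D = p*log(p/q) + (1-p)*log((1-p)/(1-q)).
p = 0.1, q = 0.55.
p*log(p/q) = 0.1*log(0.1/0.55) = -0.170475.
(1-p)*log((1-p)/(1-q)) = 0.9*log(0.9/0.45) = 0.623832.
D = -0.170475 + 0.623832 = 0.4534

0.4534


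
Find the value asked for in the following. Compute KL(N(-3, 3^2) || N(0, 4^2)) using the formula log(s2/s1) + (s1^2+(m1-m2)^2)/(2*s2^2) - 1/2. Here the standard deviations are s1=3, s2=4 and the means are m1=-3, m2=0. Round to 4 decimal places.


KL divergence between normal distributions:
KL = log(s2/s1) + (s1^2 + (m1-m2)^2)/(2*s2^2) - 1/2.
log(4/3) = 0.287682.
(3^2 + (-3-0)^2)/(2*4^2) = (9 + 9)/32 = 0.5625.
KL = 0.287682 + 0.5625 - 0.5 = 0.3502

0.3502
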